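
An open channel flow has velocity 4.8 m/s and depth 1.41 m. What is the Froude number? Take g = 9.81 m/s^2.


The Froude number is defined as Fr = V / sqrt(g*y).
g*y = 9.81 * 1.41 = 13.8321.
sqrt(g*y) = sqrt(13.8321) = 3.7192.
Fr = 4.8 / 3.7192 = 1.2906.

1.2906


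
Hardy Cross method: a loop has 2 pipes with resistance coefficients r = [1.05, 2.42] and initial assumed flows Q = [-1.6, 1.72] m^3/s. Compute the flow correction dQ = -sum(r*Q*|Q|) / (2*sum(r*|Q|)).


Numerator terms (r*Q*|Q|): 1.05*-1.6*|-1.6| = -2.688; 2.42*1.72*|1.72| = 7.1593.
Sum of numerator = 4.4713.
Denominator terms (r*|Q|): 1.05*|-1.6| = 1.68; 2.42*|1.72| = 4.1624.
2 * sum of denominator = 2 * 5.8424 = 11.6848.
dQ = -4.4713 / 11.6848 = -0.3827 m^3/s.

-0.3827


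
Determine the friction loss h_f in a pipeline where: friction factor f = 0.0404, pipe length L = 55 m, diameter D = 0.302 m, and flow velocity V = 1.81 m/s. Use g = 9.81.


Darcy-Weisbach equation: h_f = f * (L/D) * V^2/(2g).
f * L/D = 0.0404 * 55/0.302 = 7.3576.
V^2/(2g) = 1.81^2 / (2*9.81) = 3.2761 / 19.62 = 0.167 m.
h_f = 7.3576 * 0.167 = 1.229 m.

1.229


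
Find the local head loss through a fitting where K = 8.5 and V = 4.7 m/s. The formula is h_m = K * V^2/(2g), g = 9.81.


Minor loss formula: h_m = K * V^2/(2g).
V^2 = 4.7^2 = 22.09.
V^2/(2g) = 22.09 / 19.62 = 1.1259 m.
h_m = 8.5 * 1.1259 = 9.5701 m.

9.5701


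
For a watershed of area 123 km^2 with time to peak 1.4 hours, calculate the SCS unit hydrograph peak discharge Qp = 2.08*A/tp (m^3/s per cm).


SCS formula: Qp = 2.08 * A / tp.
Qp = 2.08 * 123 / 1.4
   = 255.84 / 1.4
   = 182.74 m^3/s per cm.

182.74


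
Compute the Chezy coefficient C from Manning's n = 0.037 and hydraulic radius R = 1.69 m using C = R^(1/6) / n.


The Chezy coefficient relates to Manning's n through C = R^(1/6) / n.
R^(1/6) = 1.69^(1/6) = 1.091393.
C = 1.091393 / 0.037 = 29.5 m^(1/2)/s.

29.5


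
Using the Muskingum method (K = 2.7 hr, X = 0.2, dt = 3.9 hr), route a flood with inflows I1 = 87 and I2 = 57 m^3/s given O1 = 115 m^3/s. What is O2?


Muskingum coefficients:
denom = 2*K*(1-X) + dt = 2*2.7*(1-0.2) + 3.9 = 8.22.
C0 = (dt - 2*K*X)/denom = (3.9 - 2*2.7*0.2)/8.22 = 0.3431.
C1 = (dt + 2*K*X)/denom = (3.9 + 2*2.7*0.2)/8.22 = 0.6058.
C2 = (2*K*(1-X) - dt)/denom = 0.0511.
O2 = C0*I2 + C1*I1 + C2*O1
   = 0.3431*57 + 0.6058*87 + 0.0511*115
   = 78.14 m^3/s.

78.14


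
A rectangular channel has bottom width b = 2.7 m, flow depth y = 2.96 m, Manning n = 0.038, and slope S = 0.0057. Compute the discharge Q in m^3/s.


For a rectangular channel, the cross-sectional area A = b * y = 2.7 * 2.96 = 7.99 m^2.
The wetted perimeter P = b + 2y = 2.7 + 2*2.96 = 8.62 m.
Hydraulic radius R = A/P = 7.99/8.62 = 0.9271 m.
Velocity V = (1/n)*R^(2/3)*S^(1/2) = (1/0.038)*0.9271^(2/3)*0.0057^(1/2) = 1.8891 m/s.
Discharge Q = A * V = 7.99 * 1.8891 = 15.098 m^3/s.

15.098


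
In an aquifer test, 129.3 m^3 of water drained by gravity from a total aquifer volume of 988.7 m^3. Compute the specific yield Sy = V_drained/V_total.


Specific yield Sy = Volume drained / Total volume.
Sy = 129.3 / 988.7
   = 0.1308.

0.1308


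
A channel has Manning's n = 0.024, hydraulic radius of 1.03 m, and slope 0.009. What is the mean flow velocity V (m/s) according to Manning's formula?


Manning's equation gives V = (1/n) * R^(2/3) * S^(1/2).
First, compute R^(2/3) = 1.03^(2/3) = 1.0199.
Next, S^(1/2) = 0.009^(1/2) = 0.094868.
Then 1/n = 1/0.024 = 41.67.
V = 41.67 * 1.0199 * 0.094868 = 4.0315 m/s.

4.0315


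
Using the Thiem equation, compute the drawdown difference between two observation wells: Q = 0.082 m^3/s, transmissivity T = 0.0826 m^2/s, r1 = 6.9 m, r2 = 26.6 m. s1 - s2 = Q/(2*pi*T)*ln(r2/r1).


Thiem equation: s1 - s2 = Q/(2*pi*T) * ln(r2/r1).
ln(r2/r1) = ln(26.6/6.9) = 1.3494.
Q/(2*pi*T) = 0.082 / (2*pi*0.0826) = 0.082 / 0.519 = 0.158.
s1 - s2 = 0.158 * 1.3494 = 0.2132 m.

0.2132


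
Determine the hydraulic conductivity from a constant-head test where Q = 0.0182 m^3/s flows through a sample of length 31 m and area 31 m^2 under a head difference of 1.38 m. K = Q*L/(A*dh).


From K = Q*L / (A*dh):
Numerator: Q*L = 0.0182 * 31 = 0.5642.
Denominator: A*dh = 31 * 1.38 = 42.78.
K = 0.5642 / 42.78 = 0.013188 m/s.

0.013188


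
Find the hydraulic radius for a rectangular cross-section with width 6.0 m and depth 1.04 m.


For a rectangular section:
Flow area A = b * y = 6.0 * 1.04 = 6.24 m^2.
Wetted perimeter P = b + 2y = 6.0 + 2*1.04 = 8.08 m.
Hydraulic radius R = A/P = 6.24 / 8.08 = 0.7723 m.

0.7723


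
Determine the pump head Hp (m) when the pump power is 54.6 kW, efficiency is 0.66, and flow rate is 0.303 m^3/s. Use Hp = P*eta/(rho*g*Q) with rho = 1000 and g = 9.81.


Pump head formula: Hp = P * eta / (rho * g * Q).
Numerator: P * eta = 54.6 * 1000 * 0.66 = 36036.0 W.
Denominator: rho * g * Q = 1000 * 9.81 * 0.303 = 2972.43.
Hp = 36036.0 / 2972.43 = 12.12 m.

12.12


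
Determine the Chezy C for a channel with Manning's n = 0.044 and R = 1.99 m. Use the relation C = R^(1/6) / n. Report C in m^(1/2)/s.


The Chezy coefficient relates to Manning's n through C = R^(1/6) / n.
R^(1/6) = 1.99^(1/6) = 1.121525.
C = 1.121525 / 0.044 = 25.49 m^(1/2)/s.

25.49


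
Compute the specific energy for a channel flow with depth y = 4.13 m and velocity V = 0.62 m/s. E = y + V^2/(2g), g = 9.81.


Specific energy E = y + V^2/(2g).
Velocity head = V^2/(2g) = 0.62^2 / (2*9.81) = 0.3844 / 19.62 = 0.0196 m.
E = 4.13 + 0.0196 = 4.1496 m.

4.1496


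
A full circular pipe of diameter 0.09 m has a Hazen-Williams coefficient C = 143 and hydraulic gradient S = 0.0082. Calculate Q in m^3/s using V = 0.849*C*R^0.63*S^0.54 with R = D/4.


For a full circular pipe, R = D/4 = 0.09/4 = 0.0225 m.
V = 0.849 * 143 * 0.0225^0.63 * 0.0082^0.54
  = 0.849 * 143 * 0.091596 * 0.074724
  = 0.831 m/s.
Pipe area A = pi*D^2/4 = pi*0.09^2/4 = 0.0064 m^2.
Q = A * V = 0.0064 * 0.831 = 0.0053 m^3/s.

0.0053


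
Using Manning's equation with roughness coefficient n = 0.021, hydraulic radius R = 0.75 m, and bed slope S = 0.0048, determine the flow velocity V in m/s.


Manning's equation gives V = (1/n) * R^(2/3) * S^(1/2).
First, compute R^(2/3) = 0.75^(2/3) = 0.8255.
Next, S^(1/2) = 0.0048^(1/2) = 0.069282.
Then 1/n = 1/0.021 = 47.62.
V = 47.62 * 0.8255 * 0.069282 = 2.7234 m/s.

2.7234


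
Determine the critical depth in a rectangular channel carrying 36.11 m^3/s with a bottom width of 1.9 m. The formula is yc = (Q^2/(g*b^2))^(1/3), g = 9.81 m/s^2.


Using yc = (Q^2 / (g * b^2))^(1/3):
Q^2 = 36.11^2 = 1303.93.
g * b^2 = 9.81 * 1.9^2 = 9.81 * 3.61 = 35.41.
Q^2 / (g*b^2) = 1303.93 / 35.41 = 36.8238.
yc = 36.8238^(1/3) = 3.3268 m.

3.3268


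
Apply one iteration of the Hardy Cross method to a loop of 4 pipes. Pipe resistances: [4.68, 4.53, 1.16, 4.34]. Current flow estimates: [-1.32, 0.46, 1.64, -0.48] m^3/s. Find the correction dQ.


Numerator terms (r*Q*|Q|): 4.68*-1.32*|-1.32| = -8.1544; 4.53*0.46*|0.46| = 0.9585; 1.16*1.64*|1.64| = 3.1199; 4.34*-0.48*|-0.48| = -0.9999.
Sum of numerator = -5.0759.
Denominator terms (r*|Q|): 4.68*|-1.32| = 6.1776; 4.53*|0.46| = 2.0838; 1.16*|1.64| = 1.9024; 4.34*|-0.48| = 2.0832.
2 * sum of denominator = 2 * 12.247 = 24.494.
dQ = --5.0759 / 24.494 = 0.2072 m^3/s.

0.2072


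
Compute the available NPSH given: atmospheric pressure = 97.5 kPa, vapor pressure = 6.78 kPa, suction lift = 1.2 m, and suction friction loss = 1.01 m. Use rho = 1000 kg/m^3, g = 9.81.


NPSHa = p_atm/(rho*g) - z_s - hf_s - p_vap/(rho*g).
p_atm/(rho*g) = 97.5*1000 / (1000*9.81) = 9.939 m.
p_vap/(rho*g) = 6.78*1000 / (1000*9.81) = 0.691 m.
NPSHa = 9.939 - 1.2 - 1.01 - 0.691
      = 7.04 m.

7.04


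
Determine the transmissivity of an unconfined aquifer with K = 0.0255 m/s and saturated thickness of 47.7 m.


Transmissivity is defined as T = K * h.
T = 0.0255 * 47.7
  = 1.2164 m^2/s.

1.2164


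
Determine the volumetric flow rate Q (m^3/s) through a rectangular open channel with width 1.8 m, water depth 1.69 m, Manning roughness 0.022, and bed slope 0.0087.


For a rectangular channel, the cross-sectional area A = b * y = 1.8 * 1.69 = 3.04 m^2.
The wetted perimeter P = b + 2y = 1.8 + 2*1.69 = 5.18 m.
Hydraulic radius R = A/P = 3.04/5.18 = 0.5873 m.
Velocity V = (1/n)*R^(2/3)*S^(1/2) = (1/0.022)*0.5873^(2/3)*0.0087^(1/2) = 2.9732 m/s.
Discharge Q = A * V = 3.04 * 2.9732 = 9.044 m^3/s.

9.044


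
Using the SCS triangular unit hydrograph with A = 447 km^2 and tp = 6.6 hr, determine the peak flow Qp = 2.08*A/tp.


SCS formula: Qp = 2.08 * A / tp.
Qp = 2.08 * 447 / 6.6
   = 929.76 / 6.6
   = 140.87 m^3/s per cm.

140.87


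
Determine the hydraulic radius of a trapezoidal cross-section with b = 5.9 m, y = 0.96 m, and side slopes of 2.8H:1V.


For a trapezoidal section with side slope z:
A = (b + z*y)*y = (5.9 + 2.8*0.96)*0.96 = 8.244 m^2.
P = b + 2*y*sqrt(1 + z^2) = 5.9 + 2*0.96*sqrt(1 + 2.8^2) = 11.609 m.
R = A/P = 8.244 / 11.609 = 0.7102 m.

0.7102


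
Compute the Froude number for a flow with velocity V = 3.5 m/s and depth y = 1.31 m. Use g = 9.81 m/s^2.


The Froude number is defined as Fr = V / sqrt(g*y).
g*y = 9.81 * 1.31 = 12.8511.
sqrt(g*y) = sqrt(12.8511) = 3.5848.
Fr = 3.5 / 3.5848 = 0.9763.

0.9763


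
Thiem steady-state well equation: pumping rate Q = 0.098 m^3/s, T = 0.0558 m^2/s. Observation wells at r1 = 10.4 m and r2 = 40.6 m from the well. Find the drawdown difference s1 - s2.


Thiem equation: s1 - s2 = Q/(2*pi*T) * ln(r2/r1).
ln(r2/r1) = ln(40.6/10.4) = 1.362.
Q/(2*pi*T) = 0.098 / (2*pi*0.0558) = 0.098 / 0.3506 = 0.2795.
s1 - s2 = 0.2795 * 1.362 = 0.3807 m.

0.3807


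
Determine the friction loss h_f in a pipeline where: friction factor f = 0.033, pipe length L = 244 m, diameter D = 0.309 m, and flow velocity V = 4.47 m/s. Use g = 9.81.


Darcy-Weisbach equation: h_f = f * (L/D) * V^2/(2g).
f * L/D = 0.033 * 244/0.309 = 26.0583.
V^2/(2g) = 4.47^2 / (2*9.81) = 19.9809 / 19.62 = 1.0184 m.
h_f = 26.0583 * 1.0184 = 26.538 m.

26.538


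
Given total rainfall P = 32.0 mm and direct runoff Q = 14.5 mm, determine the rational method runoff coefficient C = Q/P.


The runoff coefficient C = runoff depth / rainfall depth.
C = 14.5 / 32.0
  = 0.4531.

0.4531


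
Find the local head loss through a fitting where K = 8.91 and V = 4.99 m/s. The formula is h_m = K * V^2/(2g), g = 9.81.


Minor loss formula: h_m = K * V^2/(2g).
V^2 = 4.99^2 = 24.9001.
V^2/(2g) = 24.9001 / 19.62 = 1.2691 m.
h_m = 8.91 * 1.2691 = 11.3078 m.

11.3078


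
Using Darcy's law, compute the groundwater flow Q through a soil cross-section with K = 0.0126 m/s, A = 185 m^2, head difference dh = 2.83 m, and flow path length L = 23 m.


Darcy's law: Q = K * A * i, where i = dh/L.
Hydraulic gradient i = 2.83 / 23 = 0.123043.
Q = 0.0126 * 185 * 0.123043
  = 0.2868 m^3/s.

0.2868


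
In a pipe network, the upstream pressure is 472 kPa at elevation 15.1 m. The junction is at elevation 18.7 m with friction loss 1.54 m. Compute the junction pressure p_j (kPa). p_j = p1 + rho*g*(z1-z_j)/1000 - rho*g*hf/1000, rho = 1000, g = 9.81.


Junction pressure: p_j = p1 + rho*g*(z1 - z_j)/1000 - rho*g*hf/1000.
Elevation term = 1000*9.81*(15.1 - 18.7)/1000 = -35.316 kPa.
Friction term = 1000*9.81*1.54/1000 = 15.107 kPa.
p_j = 472 + -35.316 - 15.107 = 421.58 kPa.

421.58


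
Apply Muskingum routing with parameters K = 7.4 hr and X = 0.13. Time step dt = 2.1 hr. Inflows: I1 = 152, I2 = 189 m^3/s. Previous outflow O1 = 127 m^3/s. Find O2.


Muskingum coefficients:
denom = 2*K*(1-X) + dt = 2*7.4*(1-0.13) + 2.1 = 14.976.
C0 = (dt - 2*K*X)/denom = (2.1 - 2*7.4*0.13)/14.976 = 0.0118.
C1 = (dt + 2*K*X)/denom = (2.1 + 2*7.4*0.13)/14.976 = 0.2687.
C2 = (2*K*(1-X) - dt)/denom = 0.7196.
O2 = C0*I2 + C1*I1 + C2*O1
   = 0.0118*189 + 0.2687*152 + 0.7196*127
   = 134.45 m^3/s.

134.45


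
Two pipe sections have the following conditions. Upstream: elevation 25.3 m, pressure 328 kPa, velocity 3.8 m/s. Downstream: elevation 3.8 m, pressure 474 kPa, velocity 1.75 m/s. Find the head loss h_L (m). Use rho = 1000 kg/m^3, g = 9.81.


Total head at each section: H = z + p/(rho*g) + V^2/(2g).
H1 = 25.3 + 328*1000/(1000*9.81) + 3.8^2/(2*9.81)
   = 25.3 + 33.435 + 0.736
   = 59.471 m.
H2 = 3.8 + 474*1000/(1000*9.81) + 1.75^2/(2*9.81)
   = 3.8 + 48.318 + 0.1561
   = 52.274 m.
h_L = H1 - H2 = 59.471 - 52.274 = 7.197 m.

7.197


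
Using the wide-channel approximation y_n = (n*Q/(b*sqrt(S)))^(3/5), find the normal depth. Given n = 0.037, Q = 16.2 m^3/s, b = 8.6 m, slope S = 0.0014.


We use the wide-channel approximation y_n = (n*Q/(b*sqrt(S)))^(3/5).
sqrt(S) = sqrt(0.0014) = 0.037417.
Numerator: n*Q = 0.037 * 16.2 = 0.5994.
Denominator: b*sqrt(S) = 8.6 * 0.037417 = 0.321786.
arg = 1.8627.
y_n = 1.8627^(3/5) = 1.4524 m.

1.4524


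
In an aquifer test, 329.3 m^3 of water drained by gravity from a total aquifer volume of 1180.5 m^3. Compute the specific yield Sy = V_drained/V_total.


Specific yield Sy = Volume drained / Total volume.
Sy = 329.3 / 1180.5
   = 0.2789.

0.2789


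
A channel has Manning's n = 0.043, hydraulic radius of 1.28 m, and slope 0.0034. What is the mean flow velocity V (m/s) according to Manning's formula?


Manning's equation gives V = (1/n) * R^(2/3) * S^(1/2).
First, compute R^(2/3) = 1.28^(2/3) = 1.1789.
Next, S^(1/2) = 0.0034^(1/2) = 0.05831.
Then 1/n = 1/0.043 = 23.26.
V = 23.26 * 1.1789 * 0.05831 = 1.5986 m/s.

1.5986


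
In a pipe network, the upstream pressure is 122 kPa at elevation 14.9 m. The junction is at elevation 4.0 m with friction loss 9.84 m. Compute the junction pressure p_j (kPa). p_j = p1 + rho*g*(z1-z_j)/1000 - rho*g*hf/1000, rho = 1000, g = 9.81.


Junction pressure: p_j = p1 + rho*g*(z1 - z_j)/1000 - rho*g*hf/1000.
Elevation term = 1000*9.81*(14.9 - 4.0)/1000 = 106.929 kPa.
Friction term = 1000*9.81*9.84/1000 = 96.53 kPa.
p_j = 122 + 106.929 - 96.53 = 132.4 kPa.

132.4


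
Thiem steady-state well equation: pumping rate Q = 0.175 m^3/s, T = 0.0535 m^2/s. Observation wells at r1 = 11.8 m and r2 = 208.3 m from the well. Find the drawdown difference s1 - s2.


Thiem equation: s1 - s2 = Q/(2*pi*T) * ln(r2/r1).
ln(r2/r1) = ln(208.3/11.8) = 2.8709.
Q/(2*pi*T) = 0.175 / (2*pi*0.0535) = 0.175 / 0.3362 = 0.5206.
s1 - s2 = 0.5206 * 2.8709 = 1.4946 m.

1.4946


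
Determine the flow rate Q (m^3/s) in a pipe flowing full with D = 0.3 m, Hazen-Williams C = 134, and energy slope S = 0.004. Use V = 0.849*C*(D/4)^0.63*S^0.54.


For a full circular pipe, R = D/4 = 0.3/4 = 0.075 m.
V = 0.849 * 134 * 0.075^0.63 * 0.004^0.54
  = 0.849 * 134 * 0.195564 * 0.050712
  = 1.1283 m/s.
Pipe area A = pi*D^2/4 = pi*0.3^2/4 = 0.0707 m^2.
Q = A * V = 0.0707 * 1.1283 = 0.0798 m^3/s.

0.0798


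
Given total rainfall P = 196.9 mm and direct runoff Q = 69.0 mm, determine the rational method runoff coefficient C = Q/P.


The runoff coefficient C = runoff depth / rainfall depth.
C = 69.0 / 196.9
  = 0.3504.

0.3504


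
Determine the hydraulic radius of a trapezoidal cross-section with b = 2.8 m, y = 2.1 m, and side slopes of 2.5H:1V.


For a trapezoidal section with side slope z:
A = (b + z*y)*y = (2.8 + 2.5*2.1)*2.1 = 16.905 m^2.
P = b + 2*y*sqrt(1 + z^2) = 2.8 + 2*2.1*sqrt(1 + 2.5^2) = 14.109 m.
R = A/P = 16.905 / 14.109 = 1.1982 m.

1.1982


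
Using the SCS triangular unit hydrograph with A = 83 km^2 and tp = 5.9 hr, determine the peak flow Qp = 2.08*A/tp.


SCS formula: Qp = 2.08 * A / tp.
Qp = 2.08 * 83 / 5.9
   = 172.64 / 5.9
   = 29.26 m^3/s per cm.

29.26


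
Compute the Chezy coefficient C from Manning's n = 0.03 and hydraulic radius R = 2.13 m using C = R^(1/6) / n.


The Chezy coefficient relates to Manning's n through C = R^(1/6) / n.
R^(1/6) = 2.13^(1/6) = 1.134305.
C = 1.134305 / 0.03 = 37.81 m^(1/2)/s.

37.81


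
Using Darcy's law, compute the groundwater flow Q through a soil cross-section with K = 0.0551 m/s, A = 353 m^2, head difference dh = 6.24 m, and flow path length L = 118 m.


Darcy's law: Q = K * A * i, where i = dh/L.
Hydraulic gradient i = 6.24 / 118 = 0.052881.
Q = 0.0551 * 353 * 0.052881
  = 1.0286 m^3/s.

1.0286


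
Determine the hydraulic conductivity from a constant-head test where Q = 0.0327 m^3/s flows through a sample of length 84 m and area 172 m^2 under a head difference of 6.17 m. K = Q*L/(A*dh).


From K = Q*L / (A*dh):
Numerator: Q*L = 0.0327 * 84 = 2.7468.
Denominator: A*dh = 172 * 6.17 = 1061.24.
K = 2.7468 / 1061.24 = 0.002588 m/s.

0.002588


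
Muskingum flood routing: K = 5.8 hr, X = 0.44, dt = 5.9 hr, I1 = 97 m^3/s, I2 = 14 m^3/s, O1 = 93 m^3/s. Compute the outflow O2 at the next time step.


Muskingum coefficients:
denom = 2*K*(1-X) + dt = 2*5.8*(1-0.44) + 5.9 = 12.396.
C0 = (dt - 2*K*X)/denom = (5.9 - 2*5.8*0.44)/12.396 = 0.0642.
C1 = (dt + 2*K*X)/denom = (5.9 + 2*5.8*0.44)/12.396 = 0.8877.
C2 = (2*K*(1-X) - dt)/denom = 0.0481.
O2 = C0*I2 + C1*I1 + C2*O1
   = 0.0642*14 + 0.8877*97 + 0.0481*93
   = 91.48 m^3/s.

91.48


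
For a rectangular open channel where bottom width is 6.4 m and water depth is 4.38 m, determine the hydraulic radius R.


For a rectangular section:
Flow area A = b * y = 6.4 * 4.38 = 28.03 m^2.
Wetted perimeter P = b + 2y = 6.4 + 2*4.38 = 15.16 m.
Hydraulic radius R = A/P = 28.03 / 15.16 = 1.8491 m.

1.8491


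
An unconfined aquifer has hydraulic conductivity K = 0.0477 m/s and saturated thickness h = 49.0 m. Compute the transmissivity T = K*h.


Transmissivity is defined as T = K * h.
T = 0.0477 * 49.0
  = 2.3373 m^2/s.

2.3373


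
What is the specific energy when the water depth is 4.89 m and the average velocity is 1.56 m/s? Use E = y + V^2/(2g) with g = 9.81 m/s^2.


Specific energy E = y + V^2/(2g).
Velocity head = V^2/(2g) = 1.56^2 / (2*9.81) = 2.4336 / 19.62 = 0.124 m.
E = 4.89 + 0.124 = 5.014 m.

5.014


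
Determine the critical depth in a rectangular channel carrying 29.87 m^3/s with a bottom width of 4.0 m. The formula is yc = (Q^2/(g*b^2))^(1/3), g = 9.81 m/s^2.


Using yc = (Q^2 / (g * b^2))^(1/3):
Q^2 = 29.87^2 = 892.22.
g * b^2 = 9.81 * 4.0^2 = 9.81 * 16.0 = 156.96.
Q^2 / (g*b^2) = 892.22 / 156.96 = 5.6844.
yc = 5.6844^(1/3) = 1.7847 m.

1.7847


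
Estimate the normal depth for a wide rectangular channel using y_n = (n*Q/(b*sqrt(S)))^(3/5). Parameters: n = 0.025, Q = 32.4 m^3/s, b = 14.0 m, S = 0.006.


We use the wide-channel approximation y_n = (n*Q/(b*sqrt(S)))^(3/5).
sqrt(S) = sqrt(0.006) = 0.07746.
Numerator: n*Q = 0.025 * 32.4 = 0.81.
Denominator: b*sqrt(S) = 14.0 * 0.07746 = 1.08444.
arg = 0.7469.
y_n = 0.7469^(3/5) = 0.8394 m.

0.8394


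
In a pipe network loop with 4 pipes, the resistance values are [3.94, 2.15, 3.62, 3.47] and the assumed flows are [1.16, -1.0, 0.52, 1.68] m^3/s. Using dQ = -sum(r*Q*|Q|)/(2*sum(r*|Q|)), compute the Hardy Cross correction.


Numerator terms (r*Q*|Q|): 3.94*1.16*|1.16| = 5.3017; 2.15*-1.0*|-1.0| = -2.15; 3.62*0.52*|0.52| = 0.9788; 3.47*1.68*|1.68| = 9.7937.
Sum of numerator = 13.9242.
Denominator terms (r*|Q|): 3.94*|1.16| = 4.5704; 2.15*|-1.0| = 2.15; 3.62*|0.52| = 1.8824; 3.47*|1.68| = 5.8296.
2 * sum of denominator = 2 * 14.4324 = 28.8648.
dQ = -13.9242 / 28.8648 = -0.4824 m^3/s.

-0.4824


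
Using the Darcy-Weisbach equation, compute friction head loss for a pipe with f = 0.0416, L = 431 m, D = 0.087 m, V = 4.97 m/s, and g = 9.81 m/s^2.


Darcy-Weisbach equation: h_f = f * (L/D) * V^2/(2g).
f * L/D = 0.0416 * 431/0.087 = 206.0874.
V^2/(2g) = 4.97^2 / (2*9.81) = 24.7009 / 19.62 = 1.259 m.
h_f = 206.0874 * 1.259 = 259.457 m.

259.457


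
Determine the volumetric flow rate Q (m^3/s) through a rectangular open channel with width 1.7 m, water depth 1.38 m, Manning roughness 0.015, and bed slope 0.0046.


For a rectangular channel, the cross-sectional area A = b * y = 1.7 * 1.38 = 2.35 m^2.
The wetted perimeter P = b + 2y = 1.7 + 2*1.38 = 4.46 m.
Hydraulic radius R = A/P = 2.35/4.46 = 0.526 m.
Velocity V = (1/n)*R^(2/3)*S^(1/2) = (1/0.015)*0.526^(2/3)*0.0046^(1/2) = 2.9463 m/s.
Discharge Q = A * V = 2.35 * 2.9463 = 6.912 m^3/s.

6.912


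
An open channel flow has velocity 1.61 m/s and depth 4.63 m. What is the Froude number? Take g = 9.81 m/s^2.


The Froude number is defined as Fr = V / sqrt(g*y).
g*y = 9.81 * 4.63 = 45.4203.
sqrt(g*y) = sqrt(45.4203) = 6.7395.
Fr = 1.61 / 6.7395 = 0.2389.

0.2389


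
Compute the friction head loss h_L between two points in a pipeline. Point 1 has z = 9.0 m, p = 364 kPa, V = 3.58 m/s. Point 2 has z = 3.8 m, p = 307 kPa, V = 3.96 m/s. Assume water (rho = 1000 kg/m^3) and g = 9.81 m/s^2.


Total head at each section: H = z + p/(rho*g) + V^2/(2g).
H1 = 9.0 + 364*1000/(1000*9.81) + 3.58^2/(2*9.81)
   = 9.0 + 37.105 + 0.6532
   = 46.758 m.
H2 = 3.8 + 307*1000/(1000*9.81) + 3.96^2/(2*9.81)
   = 3.8 + 31.295 + 0.7993
   = 35.894 m.
h_L = H1 - H2 = 46.758 - 35.894 = 10.864 m.

10.864


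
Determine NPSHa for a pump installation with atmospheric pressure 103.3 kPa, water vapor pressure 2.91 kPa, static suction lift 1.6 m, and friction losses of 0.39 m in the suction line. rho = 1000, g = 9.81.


NPSHa = p_atm/(rho*g) - z_s - hf_s - p_vap/(rho*g).
p_atm/(rho*g) = 103.3*1000 / (1000*9.81) = 10.53 m.
p_vap/(rho*g) = 2.91*1000 / (1000*9.81) = 0.297 m.
NPSHa = 10.53 - 1.6 - 0.39 - 0.297
      = 8.24 m.

8.24


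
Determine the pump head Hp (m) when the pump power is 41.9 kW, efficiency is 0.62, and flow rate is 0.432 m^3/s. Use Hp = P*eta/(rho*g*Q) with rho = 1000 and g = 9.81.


Pump head formula: Hp = P * eta / (rho * g * Q).
Numerator: P * eta = 41.9 * 1000 * 0.62 = 25978.0 W.
Denominator: rho * g * Q = 1000 * 9.81 * 0.432 = 4237.92.
Hp = 25978.0 / 4237.92 = 6.13 m.

6.13


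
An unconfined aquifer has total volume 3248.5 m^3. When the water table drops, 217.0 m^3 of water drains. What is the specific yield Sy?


Specific yield Sy = Volume drained / Total volume.
Sy = 217.0 / 3248.5
   = 0.0668.

0.0668


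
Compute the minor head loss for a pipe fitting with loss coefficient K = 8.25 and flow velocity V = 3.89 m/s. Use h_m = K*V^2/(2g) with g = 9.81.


Minor loss formula: h_m = K * V^2/(2g).
V^2 = 3.89^2 = 15.1321.
V^2/(2g) = 15.1321 / 19.62 = 0.7713 m.
h_m = 8.25 * 0.7713 = 6.3629 m.

6.3629


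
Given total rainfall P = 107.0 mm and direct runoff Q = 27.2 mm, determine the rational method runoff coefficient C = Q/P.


The runoff coefficient C = runoff depth / rainfall depth.
C = 27.2 / 107.0
  = 0.2542.

0.2542


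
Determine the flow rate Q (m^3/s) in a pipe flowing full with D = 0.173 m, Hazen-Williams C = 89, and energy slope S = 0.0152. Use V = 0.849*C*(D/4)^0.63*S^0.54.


For a full circular pipe, R = D/4 = 0.173/4 = 0.0432 m.
V = 0.849 * 89 * 0.0432^0.63 * 0.0152^0.54
  = 0.849 * 89 * 0.138252 * 0.104279
  = 1.0893 m/s.
Pipe area A = pi*D^2/4 = pi*0.173^2/4 = 0.0235 m^2.
Q = A * V = 0.0235 * 1.0893 = 0.0256 m^3/s.

0.0256


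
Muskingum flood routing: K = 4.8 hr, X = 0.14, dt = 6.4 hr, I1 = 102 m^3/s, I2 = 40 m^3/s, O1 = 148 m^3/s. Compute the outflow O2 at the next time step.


Muskingum coefficients:
denom = 2*K*(1-X) + dt = 2*4.8*(1-0.14) + 6.4 = 14.656.
C0 = (dt - 2*K*X)/denom = (6.4 - 2*4.8*0.14)/14.656 = 0.345.
C1 = (dt + 2*K*X)/denom = (6.4 + 2*4.8*0.14)/14.656 = 0.5284.
C2 = (2*K*(1-X) - dt)/denom = 0.1266.
O2 = C0*I2 + C1*I1 + C2*O1
   = 0.345*40 + 0.5284*102 + 0.1266*148
   = 86.44 m^3/s.

86.44


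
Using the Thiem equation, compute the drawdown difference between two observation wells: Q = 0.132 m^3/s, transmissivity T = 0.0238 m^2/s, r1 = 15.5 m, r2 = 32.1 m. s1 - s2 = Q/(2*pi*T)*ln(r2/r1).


Thiem equation: s1 - s2 = Q/(2*pi*T) * ln(r2/r1).
ln(r2/r1) = ln(32.1/15.5) = 0.728.
Q/(2*pi*T) = 0.132 / (2*pi*0.0238) = 0.132 / 0.1495 = 0.8827.
s1 - s2 = 0.8827 * 0.728 = 0.6426 m.

0.6426


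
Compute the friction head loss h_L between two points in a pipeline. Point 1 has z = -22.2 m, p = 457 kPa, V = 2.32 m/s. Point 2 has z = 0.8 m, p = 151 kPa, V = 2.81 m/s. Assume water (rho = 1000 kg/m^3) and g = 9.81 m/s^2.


Total head at each section: H = z + p/(rho*g) + V^2/(2g).
H1 = -22.2 + 457*1000/(1000*9.81) + 2.32^2/(2*9.81)
   = -22.2 + 46.585 + 0.2743
   = 24.659 m.
H2 = 0.8 + 151*1000/(1000*9.81) + 2.81^2/(2*9.81)
   = 0.8 + 15.392 + 0.4025
   = 16.595 m.
h_L = H1 - H2 = 24.659 - 16.595 = 8.065 m.

8.065


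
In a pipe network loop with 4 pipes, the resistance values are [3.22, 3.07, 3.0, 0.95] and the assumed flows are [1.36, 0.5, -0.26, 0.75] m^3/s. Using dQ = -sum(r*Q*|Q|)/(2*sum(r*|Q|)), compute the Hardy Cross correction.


Numerator terms (r*Q*|Q|): 3.22*1.36*|1.36| = 5.9557; 3.07*0.5*|0.5| = 0.7675; 3.0*-0.26*|-0.26| = -0.2028; 0.95*0.75*|0.75| = 0.5344.
Sum of numerator = 7.0548.
Denominator terms (r*|Q|): 3.22*|1.36| = 4.3792; 3.07*|0.5| = 1.535; 3.0*|-0.26| = 0.78; 0.95*|0.75| = 0.7125.
2 * sum of denominator = 2 * 7.4067 = 14.8134.
dQ = -7.0548 / 14.8134 = -0.4762 m^3/s.

-0.4762


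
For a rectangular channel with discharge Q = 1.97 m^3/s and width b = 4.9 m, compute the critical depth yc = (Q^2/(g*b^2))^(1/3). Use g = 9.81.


Using yc = (Q^2 / (g * b^2))^(1/3):
Q^2 = 1.97^2 = 3.88.
g * b^2 = 9.81 * 4.9^2 = 9.81 * 24.01 = 235.54.
Q^2 / (g*b^2) = 3.88 / 235.54 = 0.0165.
yc = 0.0165^(1/3) = 0.2545 m.

0.2545


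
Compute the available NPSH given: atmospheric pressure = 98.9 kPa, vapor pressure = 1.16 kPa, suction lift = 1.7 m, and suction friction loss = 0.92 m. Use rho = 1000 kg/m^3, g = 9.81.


NPSHa = p_atm/(rho*g) - z_s - hf_s - p_vap/(rho*g).
p_atm/(rho*g) = 98.9*1000 / (1000*9.81) = 10.082 m.
p_vap/(rho*g) = 1.16*1000 / (1000*9.81) = 0.118 m.
NPSHa = 10.082 - 1.7 - 0.92 - 0.118
      = 7.34 m.

7.34


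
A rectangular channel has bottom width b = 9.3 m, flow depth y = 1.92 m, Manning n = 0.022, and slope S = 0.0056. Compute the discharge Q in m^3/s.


For a rectangular channel, the cross-sectional area A = b * y = 9.3 * 1.92 = 17.86 m^2.
The wetted perimeter P = b + 2y = 9.3 + 2*1.92 = 13.14 m.
Hydraulic radius R = A/P = 17.86/13.14 = 1.3589 m.
Velocity V = (1/n)*R^(2/3)*S^(1/2) = (1/0.022)*1.3589^(2/3)*0.0056^(1/2) = 4.1731 m/s.
Discharge Q = A * V = 17.86 * 4.1731 = 74.516 m^3/s.

74.516


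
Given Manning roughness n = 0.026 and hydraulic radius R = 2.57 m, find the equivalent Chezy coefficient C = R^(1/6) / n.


The Chezy coefficient relates to Manning's n through C = R^(1/6) / n.
R^(1/6) = 2.57^(1/6) = 1.170367.
C = 1.170367 / 0.026 = 45.01 m^(1/2)/s.

45.01


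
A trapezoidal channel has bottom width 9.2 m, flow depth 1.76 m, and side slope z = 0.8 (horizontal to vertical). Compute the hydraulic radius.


For a trapezoidal section with side slope z:
A = (b + z*y)*y = (9.2 + 0.8*1.76)*1.76 = 18.67 m^2.
P = b + 2*y*sqrt(1 + z^2) = 9.2 + 2*1.76*sqrt(1 + 0.8^2) = 13.708 m.
R = A/P = 18.67 / 13.708 = 1.362 m.

1.362


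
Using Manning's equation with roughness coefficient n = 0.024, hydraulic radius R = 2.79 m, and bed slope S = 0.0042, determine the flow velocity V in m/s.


Manning's equation gives V = (1/n) * R^(2/3) * S^(1/2).
First, compute R^(2/3) = 2.79^(2/3) = 1.9818.
Next, S^(1/2) = 0.0042^(1/2) = 0.064807.
Then 1/n = 1/0.024 = 41.67.
V = 41.67 * 1.9818 * 0.064807 = 5.3516 m/s.

5.3516


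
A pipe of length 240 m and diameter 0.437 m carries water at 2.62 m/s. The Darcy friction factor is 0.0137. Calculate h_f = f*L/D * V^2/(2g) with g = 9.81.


Darcy-Weisbach equation: h_f = f * (L/D) * V^2/(2g).
f * L/D = 0.0137 * 240/0.437 = 7.524.
V^2/(2g) = 2.62^2 / (2*9.81) = 6.8644 / 19.62 = 0.3499 m.
h_f = 7.524 * 0.3499 = 2.632 m.

2.632


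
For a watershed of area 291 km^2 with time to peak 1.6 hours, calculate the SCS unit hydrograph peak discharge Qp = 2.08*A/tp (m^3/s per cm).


SCS formula: Qp = 2.08 * A / tp.
Qp = 2.08 * 291 / 1.6
   = 605.28 / 1.6
   = 378.3 m^3/s per cm.

378.3


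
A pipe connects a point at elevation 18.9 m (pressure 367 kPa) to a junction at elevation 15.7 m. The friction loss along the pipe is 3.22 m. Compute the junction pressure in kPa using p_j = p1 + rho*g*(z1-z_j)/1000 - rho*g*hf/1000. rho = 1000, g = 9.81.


Junction pressure: p_j = p1 + rho*g*(z1 - z_j)/1000 - rho*g*hf/1000.
Elevation term = 1000*9.81*(18.9 - 15.7)/1000 = 31.392 kPa.
Friction term = 1000*9.81*3.22/1000 = 31.588 kPa.
p_j = 367 + 31.392 - 31.588 = 366.8 kPa.

366.8


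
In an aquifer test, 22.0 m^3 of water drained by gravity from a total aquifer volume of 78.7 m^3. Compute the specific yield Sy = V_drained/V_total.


Specific yield Sy = Volume drained / Total volume.
Sy = 22.0 / 78.7
   = 0.2795.

0.2795


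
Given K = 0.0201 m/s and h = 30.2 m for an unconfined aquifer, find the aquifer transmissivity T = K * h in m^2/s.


Transmissivity is defined as T = K * h.
T = 0.0201 * 30.2
  = 0.607 m^2/s.

0.607


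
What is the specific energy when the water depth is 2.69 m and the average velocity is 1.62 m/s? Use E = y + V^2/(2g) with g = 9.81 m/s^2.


Specific energy E = y + V^2/(2g).
Velocity head = V^2/(2g) = 1.62^2 / (2*9.81) = 2.6244 / 19.62 = 0.1338 m.
E = 2.69 + 0.1338 = 2.8238 m.

2.8238


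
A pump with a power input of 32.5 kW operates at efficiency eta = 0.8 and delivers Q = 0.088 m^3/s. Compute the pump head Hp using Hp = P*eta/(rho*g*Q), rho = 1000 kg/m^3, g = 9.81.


Pump head formula: Hp = P * eta / (rho * g * Q).
Numerator: P * eta = 32.5 * 1000 * 0.8 = 26000.0 W.
Denominator: rho * g * Q = 1000 * 9.81 * 0.088 = 863.28.
Hp = 26000.0 / 863.28 = 30.12 m.

30.12


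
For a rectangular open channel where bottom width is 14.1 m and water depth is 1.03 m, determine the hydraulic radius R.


For a rectangular section:
Flow area A = b * y = 14.1 * 1.03 = 14.52 m^2.
Wetted perimeter P = b + 2y = 14.1 + 2*1.03 = 16.16 m.
Hydraulic radius R = A/P = 14.52 / 16.16 = 0.8987 m.

0.8987


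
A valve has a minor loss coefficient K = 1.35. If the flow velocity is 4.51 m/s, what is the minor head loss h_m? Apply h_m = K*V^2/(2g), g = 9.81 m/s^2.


Minor loss formula: h_m = K * V^2/(2g).
V^2 = 4.51^2 = 20.3401.
V^2/(2g) = 20.3401 / 19.62 = 1.0367 m.
h_m = 1.35 * 1.0367 = 1.3995 m.

1.3995


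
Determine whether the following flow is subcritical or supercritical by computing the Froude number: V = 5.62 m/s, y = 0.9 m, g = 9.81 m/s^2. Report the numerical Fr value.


The Froude number is defined as Fr = V / sqrt(g*y).
g*y = 9.81 * 0.9 = 8.829.
sqrt(g*y) = sqrt(8.829) = 2.9714.
Fr = 5.62 / 2.9714 = 1.8914.
Since Fr > 1, the flow is supercritical.

1.8914


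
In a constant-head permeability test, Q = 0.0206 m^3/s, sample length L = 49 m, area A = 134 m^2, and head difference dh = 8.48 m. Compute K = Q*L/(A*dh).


From K = Q*L / (A*dh):
Numerator: Q*L = 0.0206 * 49 = 1.0094.
Denominator: A*dh = 134 * 8.48 = 1136.32.
K = 1.0094 / 1136.32 = 0.000888 m/s.

0.000888


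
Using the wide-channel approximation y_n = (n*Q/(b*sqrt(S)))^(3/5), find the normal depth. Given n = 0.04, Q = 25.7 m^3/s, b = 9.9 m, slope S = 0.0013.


We use the wide-channel approximation y_n = (n*Q/(b*sqrt(S)))^(3/5).
sqrt(S) = sqrt(0.0013) = 0.036056.
Numerator: n*Q = 0.04 * 25.7 = 1.028.
Denominator: b*sqrt(S) = 9.9 * 0.036056 = 0.356954.
arg = 2.88.
y_n = 2.88^(3/5) = 1.8864 m.

1.8864


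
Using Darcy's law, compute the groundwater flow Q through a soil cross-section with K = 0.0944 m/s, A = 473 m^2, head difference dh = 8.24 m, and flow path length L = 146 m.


Darcy's law: Q = K * A * i, where i = dh/L.
Hydraulic gradient i = 8.24 / 146 = 0.056438.
Q = 0.0944 * 473 * 0.056438
  = 2.52 m^3/s.

2.52


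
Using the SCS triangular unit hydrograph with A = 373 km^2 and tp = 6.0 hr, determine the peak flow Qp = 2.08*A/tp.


SCS formula: Qp = 2.08 * A / tp.
Qp = 2.08 * 373 / 6.0
   = 775.84 / 6.0
   = 129.31 m^3/s per cm.

129.31


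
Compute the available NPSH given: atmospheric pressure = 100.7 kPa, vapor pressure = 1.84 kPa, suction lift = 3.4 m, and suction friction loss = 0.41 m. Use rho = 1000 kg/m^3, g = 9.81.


NPSHa = p_atm/(rho*g) - z_s - hf_s - p_vap/(rho*g).
p_atm/(rho*g) = 100.7*1000 / (1000*9.81) = 10.265 m.
p_vap/(rho*g) = 1.84*1000 / (1000*9.81) = 0.188 m.
NPSHa = 10.265 - 3.4 - 0.41 - 0.188
      = 6.27 m.

6.27


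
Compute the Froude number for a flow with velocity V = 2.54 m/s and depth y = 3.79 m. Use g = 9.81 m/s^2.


The Froude number is defined as Fr = V / sqrt(g*y).
g*y = 9.81 * 3.79 = 37.1799.
sqrt(g*y) = sqrt(37.1799) = 6.0975.
Fr = 2.54 / 6.0975 = 0.4166.

0.4166


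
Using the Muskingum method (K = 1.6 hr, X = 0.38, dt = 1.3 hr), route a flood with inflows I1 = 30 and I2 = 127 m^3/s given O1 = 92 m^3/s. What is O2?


Muskingum coefficients:
denom = 2*K*(1-X) + dt = 2*1.6*(1-0.38) + 1.3 = 3.284.
C0 = (dt - 2*K*X)/denom = (1.3 - 2*1.6*0.38)/3.284 = 0.0256.
C1 = (dt + 2*K*X)/denom = (1.3 + 2*1.6*0.38)/3.284 = 0.7661.
C2 = (2*K*(1-X) - dt)/denom = 0.2083.
O2 = C0*I2 + C1*I1 + C2*O1
   = 0.0256*127 + 0.7661*30 + 0.2083*92
   = 45.39 m^3/s.

45.39


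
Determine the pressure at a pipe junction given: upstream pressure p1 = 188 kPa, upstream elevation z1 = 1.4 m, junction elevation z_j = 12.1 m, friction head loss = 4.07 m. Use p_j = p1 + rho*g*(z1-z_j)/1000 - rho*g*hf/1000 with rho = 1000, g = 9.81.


Junction pressure: p_j = p1 + rho*g*(z1 - z_j)/1000 - rho*g*hf/1000.
Elevation term = 1000*9.81*(1.4 - 12.1)/1000 = -104.967 kPa.
Friction term = 1000*9.81*4.07/1000 = 39.927 kPa.
p_j = 188 + -104.967 - 39.927 = 43.11 kPa.

43.11


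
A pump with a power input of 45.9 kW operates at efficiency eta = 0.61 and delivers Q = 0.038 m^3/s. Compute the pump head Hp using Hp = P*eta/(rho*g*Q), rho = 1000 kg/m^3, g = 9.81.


Pump head formula: Hp = P * eta / (rho * g * Q).
Numerator: P * eta = 45.9 * 1000 * 0.61 = 27999.0 W.
Denominator: rho * g * Q = 1000 * 9.81 * 0.038 = 372.78.
Hp = 27999.0 / 372.78 = 75.11 m.

75.11


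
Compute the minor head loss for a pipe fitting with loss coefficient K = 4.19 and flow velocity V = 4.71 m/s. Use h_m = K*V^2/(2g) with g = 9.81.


Minor loss formula: h_m = K * V^2/(2g).
V^2 = 4.71^2 = 22.1841.
V^2/(2g) = 22.1841 / 19.62 = 1.1307 m.
h_m = 4.19 * 1.1307 = 4.7376 m.

4.7376


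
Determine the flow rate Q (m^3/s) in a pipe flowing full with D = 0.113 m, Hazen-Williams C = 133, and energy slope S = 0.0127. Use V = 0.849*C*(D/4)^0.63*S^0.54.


For a full circular pipe, R = D/4 = 0.113/4 = 0.0283 m.
V = 0.849 * 133 * 0.0283^0.63 * 0.0127^0.54
  = 0.849 * 133 * 0.105716 * 0.094635
  = 1.1297 m/s.
Pipe area A = pi*D^2/4 = pi*0.113^2/4 = 0.01 m^2.
Q = A * V = 0.01 * 1.1297 = 0.0113 m^3/s.

0.0113


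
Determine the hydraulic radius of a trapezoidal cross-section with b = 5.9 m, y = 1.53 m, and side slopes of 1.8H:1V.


For a trapezoidal section with side slope z:
A = (b + z*y)*y = (5.9 + 1.8*1.53)*1.53 = 13.241 m^2.
P = b + 2*y*sqrt(1 + z^2) = 5.9 + 2*1.53*sqrt(1 + 1.8^2) = 12.201 m.
R = A/P = 13.241 / 12.201 = 1.0852 m.

1.0852


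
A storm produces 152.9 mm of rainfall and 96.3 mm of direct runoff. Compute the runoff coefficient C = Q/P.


The runoff coefficient C = runoff depth / rainfall depth.
C = 96.3 / 152.9
  = 0.6298.

0.6298


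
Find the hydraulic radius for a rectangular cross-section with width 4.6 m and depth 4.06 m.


For a rectangular section:
Flow area A = b * y = 4.6 * 4.06 = 18.68 m^2.
Wetted perimeter P = b + 2y = 4.6 + 2*4.06 = 12.72 m.
Hydraulic radius R = A/P = 18.68 / 12.72 = 1.4682 m.

1.4682


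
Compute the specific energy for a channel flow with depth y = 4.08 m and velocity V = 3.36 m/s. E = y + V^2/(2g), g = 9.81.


Specific energy E = y + V^2/(2g).
Velocity head = V^2/(2g) = 3.36^2 / (2*9.81) = 11.2896 / 19.62 = 0.5754 m.
E = 4.08 + 0.5754 = 4.6554 m.

4.6554


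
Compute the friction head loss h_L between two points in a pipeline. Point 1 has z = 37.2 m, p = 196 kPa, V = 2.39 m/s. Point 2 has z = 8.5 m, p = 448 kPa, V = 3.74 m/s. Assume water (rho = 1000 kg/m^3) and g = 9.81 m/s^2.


Total head at each section: H = z + p/(rho*g) + V^2/(2g).
H1 = 37.2 + 196*1000/(1000*9.81) + 2.39^2/(2*9.81)
   = 37.2 + 19.98 + 0.2911
   = 57.471 m.
H2 = 8.5 + 448*1000/(1000*9.81) + 3.74^2/(2*9.81)
   = 8.5 + 45.668 + 0.7129
   = 54.881 m.
h_L = H1 - H2 = 57.471 - 54.881 = 2.59 m.

2.59


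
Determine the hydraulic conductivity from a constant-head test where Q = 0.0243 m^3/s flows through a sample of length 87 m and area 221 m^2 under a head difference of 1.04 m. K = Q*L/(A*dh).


From K = Q*L / (A*dh):
Numerator: Q*L = 0.0243 * 87 = 2.1141.
Denominator: A*dh = 221 * 1.04 = 229.84.
K = 2.1141 / 229.84 = 0.009198 m/s.

0.009198


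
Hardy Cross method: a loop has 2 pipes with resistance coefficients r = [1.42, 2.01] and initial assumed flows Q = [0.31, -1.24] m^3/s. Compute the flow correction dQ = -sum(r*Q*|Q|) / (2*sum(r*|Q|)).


Numerator terms (r*Q*|Q|): 1.42*0.31*|0.31| = 0.1365; 2.01*-1.24*|-1.24| = -3.0906.
Sum of numerator = -2.9541.
Denominator terms (r*|Q|): 1.42*|0.31| = 0.4402; 2.01*|-1.24| = 2.4924.
2 * sum of denominator = 2 * 2.9326 = 5.8652.
dQ = --2.9541 / 5.8652 = 0.5037 m^3/s.

0.5037


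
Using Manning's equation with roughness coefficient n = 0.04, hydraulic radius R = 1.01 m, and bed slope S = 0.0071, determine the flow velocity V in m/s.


Manning's equation gives V = (1/n) * R^(2/3) * S^(1/2).
First, compute R^(2/3) = 1.01^(2/3) = 1.0067.
Next, S^(1/2) = 0.0071^(1/2) = 0.084261.
Then 1/n = 1/0.04 = 25.0.
V = 25.0 * 1.0067 * 0.084261 = 2.1206 m/s.

2.1206


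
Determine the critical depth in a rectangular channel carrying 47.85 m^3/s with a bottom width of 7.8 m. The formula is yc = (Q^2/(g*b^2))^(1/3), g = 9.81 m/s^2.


Using yc = (Q^2 / (g * b^2))^(1/3):
Q^2 = 47.85^2 = 2289.62.
g * b^2 = 9.81 * 7.8^2 = 9.81 * 60.84 = 596.84.
Q^2 / (g*b^2) = 2289.62 / 596.84 = 3.8362.
yc = 3.8362^(1/3) = 1.5654 m.

1.5654


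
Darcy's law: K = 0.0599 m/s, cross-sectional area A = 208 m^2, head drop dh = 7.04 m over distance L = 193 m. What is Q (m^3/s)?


Darcy's law: Q = K * A * i, where i = dh/L.
Hydraulic gradient i = 7.04 / 193 = 0.036477.
Q = 0.0599 * 208 * 0.036477
  = 0.4545 m^3/s.

0.4545


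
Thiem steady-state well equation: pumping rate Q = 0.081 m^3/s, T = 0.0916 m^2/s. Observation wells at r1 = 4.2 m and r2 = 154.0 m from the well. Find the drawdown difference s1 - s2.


Thiem equation: s1 - s2 = Q/(2*pi*T) * ln(r2/r1).
ln(r2/r1) = ln(154.0/4.2) = 3.6019.
Q/(2*pi*T) = 0.081 / (2*pi*0.0916) = 0.081 / 0.5755 = 0.1407.
s1 - s2 = 0.1407 * 3.6019 = 0.5069 m.

0.5069


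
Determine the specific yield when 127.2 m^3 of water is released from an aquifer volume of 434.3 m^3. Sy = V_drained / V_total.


Specific yield Sy = Volume drained / Total volume.
Sy = 127.2 / 434.3
   = 0.2929.

0.2929


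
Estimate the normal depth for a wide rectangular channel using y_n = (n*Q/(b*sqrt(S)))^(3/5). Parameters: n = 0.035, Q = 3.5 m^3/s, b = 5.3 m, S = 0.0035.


We use the wide-channel approximation y_n = (n*Q/(b*sqrt(S)))^(3/5).
sqrt(S) = sqrt(0.0035) = 0.059161.
Numerator: n*Q = 0.035 * 3.5 = 0.1225.
Denominator: b*sqrt(S) = 5.3 * 0.059161 = 0.313553.
arg = 0.3907.
y_n = 0.3907^(3/5) = 0.569 m.

0.569


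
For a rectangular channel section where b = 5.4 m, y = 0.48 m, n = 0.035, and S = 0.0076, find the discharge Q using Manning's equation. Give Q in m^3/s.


For a rectangular channel, the cross-sectional area A = b * y = 5.4 * 0.48 = 2.59 m^2.
The wetted perimeter P = b + 2y = 5.4 + 2*0.48 = 6.36 m.
Hydraulic radius R = A/P = 2.59/6.36 = 0.4075 m.
Velocity V = (1/n)*R^(2/3)*S^(1/2) = (1/0.035)*0.4075^(2/3)*0.0076^(1/2) = 1.3692 m/s.
Discharge Q = A * V = 2.59 * 1.3692 = 3.549 m^3/s.

3.549


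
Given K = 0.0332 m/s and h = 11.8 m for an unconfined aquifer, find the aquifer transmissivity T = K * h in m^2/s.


Transmissivity is defined as T = K * h.
T = 0.0332 * 11.8
  = 0.3918 m^2/s.

0.3918


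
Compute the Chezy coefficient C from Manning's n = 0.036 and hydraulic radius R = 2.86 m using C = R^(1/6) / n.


The Chezy coefficient relates to Manning's n through C = R^(1/6) / n.
R^(1/6) = 2.86^(1/6) = 1.191409.
C = 1.191409 / 0.036 = 33.09 m^(1/2)/s.

33.09
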